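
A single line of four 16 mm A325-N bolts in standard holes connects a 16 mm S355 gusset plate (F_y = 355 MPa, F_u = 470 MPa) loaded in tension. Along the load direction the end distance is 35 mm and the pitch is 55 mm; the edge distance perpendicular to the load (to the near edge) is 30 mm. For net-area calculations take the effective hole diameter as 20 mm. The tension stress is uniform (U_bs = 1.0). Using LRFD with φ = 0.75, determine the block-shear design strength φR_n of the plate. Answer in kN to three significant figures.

553 kN

Shear plane L_v = 35 + 3·55 = 200 mm; A_gv = 200 × 16 = 3200 mm².
A_nv = (200 − 3.5·20) × 16 = 2080 mm².
A_nt = (30 − 0.5·20) × 16 = 320 mm².
0.6 F_u A_nv = 586.6 kN; 0.6 F_y A_gv = 681.6 kN → shear rupture governs the shear term.
R_n = 586.6 + 1.0 × 470 × 320 / 1000 = 737 kN.
Design strength φR_n = 0.75 × 737 = 553 kN.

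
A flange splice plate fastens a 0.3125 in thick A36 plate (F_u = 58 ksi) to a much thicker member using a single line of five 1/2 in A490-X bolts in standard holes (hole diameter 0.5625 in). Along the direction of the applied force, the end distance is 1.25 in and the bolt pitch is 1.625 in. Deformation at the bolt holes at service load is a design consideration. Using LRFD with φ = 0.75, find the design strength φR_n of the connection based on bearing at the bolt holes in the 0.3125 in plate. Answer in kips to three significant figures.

81.1 kips

Per bolt r_n = 1.2 l_c t F_u ≤ 2.4 d t F_u; upper limit = 2.4 × 0.5 × 0.3125 × 58 = 21.75 kips.
Edge bolt: l_c = 1.25 − 0.5625/2 = 0.9688 in → 1.2 × 0.9688 × 0.3125 × 58 = 21.07 → r_n = 21.07 kips.
Interior bolts: l_c = 1.625 − 0.5625 = 1.062 in → 1.2 × 1.062 × 0.3125 × 58 = 23.11 → r_n = 21.75 kips.
R_n = 1 × 21.07 + 4 × 21.75 = 108.1 kips.
Design strength φR_n = 0.75 × 108.1 = 81.1 kips.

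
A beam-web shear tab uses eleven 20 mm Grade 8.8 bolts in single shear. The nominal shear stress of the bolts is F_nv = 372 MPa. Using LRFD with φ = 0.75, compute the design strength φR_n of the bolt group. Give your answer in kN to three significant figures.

A_b = π × 20² / 4 = 314.2 mm².
R_n = F_nv · A_b · n · n_s = 372 × 314.2 × 11 × 1 / 1000 = 1286 kN.
Design strength φR_n = 0.75 × 1286 = 964 kN.

964 kN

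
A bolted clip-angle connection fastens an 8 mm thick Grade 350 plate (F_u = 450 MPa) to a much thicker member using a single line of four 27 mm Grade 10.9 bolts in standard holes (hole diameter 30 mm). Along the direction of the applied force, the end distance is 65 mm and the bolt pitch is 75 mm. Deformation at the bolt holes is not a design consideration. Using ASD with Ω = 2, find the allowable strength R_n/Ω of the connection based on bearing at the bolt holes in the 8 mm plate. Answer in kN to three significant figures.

500 kN

Per bolt r_n = 1.5 l_c t F_u ≤ 3.0 d t F_u; upper limit = 3.0 × 27 × 8 × 450 / 1000 = 291.6 kN.
Edge bolt: l_c = 65 − 30/2 = 50 mm → 1.5 × 50 × 8 × 450 / 1000 = 270 → r_n = 270 kN.
Interior bolts: l_c = 75 − 30 = 45 mm → 1.5 × 45 × 8 × 450 / 1000 = 243 → r_n = 243 kN.
R_n = 1 × 270 + 3 × 243 = 999 kN.
Allowable strength R_n/Ω = 999 / 2 = 500 kN.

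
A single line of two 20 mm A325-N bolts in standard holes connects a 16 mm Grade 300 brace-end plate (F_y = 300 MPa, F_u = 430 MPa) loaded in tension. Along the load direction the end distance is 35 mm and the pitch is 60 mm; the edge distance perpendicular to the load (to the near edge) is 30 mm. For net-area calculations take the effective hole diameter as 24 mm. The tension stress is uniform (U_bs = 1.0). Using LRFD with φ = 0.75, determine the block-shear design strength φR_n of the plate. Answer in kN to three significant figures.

276 kN

Shear plane L_v = 35 + 1·60 = 95 mm; A_gv = 95 × 16 = 1520 mm².
A_nv = (95 − 1.5·24) × 16 = 944 mm².
A_nt = (30 − 0.5·24) × 16 = 288 mm².
0.6 F_u A_nv = 243.6 kN; 0.6 F_y A_gv = 273.6 kN → shear rupture governs the shear term.
R_n = 243.6 + 1.0 × 430 × 288 / 1000 = 367.4 kN.
Design strength φR_n = 0.75 × 367.4 = 276 kN.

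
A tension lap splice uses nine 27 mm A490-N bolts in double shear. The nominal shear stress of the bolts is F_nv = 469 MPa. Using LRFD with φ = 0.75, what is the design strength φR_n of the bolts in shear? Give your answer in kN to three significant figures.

A_b = π × 27² / 4 = 572.6 mm².
R_n = F_nv · A_b · n · n_s = 469 × 572.6 × 9 × 2 / 1000 = 4834 kN.
Design strength φR_n = 0.75 × 4834 = 3630 kN.

3630 kN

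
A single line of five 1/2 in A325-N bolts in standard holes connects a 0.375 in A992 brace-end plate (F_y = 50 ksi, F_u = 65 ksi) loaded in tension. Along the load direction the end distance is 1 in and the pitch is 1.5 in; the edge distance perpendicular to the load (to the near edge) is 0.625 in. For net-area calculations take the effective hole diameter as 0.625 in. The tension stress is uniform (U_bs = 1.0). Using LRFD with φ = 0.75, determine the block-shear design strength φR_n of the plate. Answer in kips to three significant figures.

Shear plane L_v = 1 + 4·1.5 = 7 in; A_gv = 7 × 0.375 = 2.625 in².
A_nv = (7 − 4.5·0.625) × 0.375 = 1.57 in².
A_nt = (0.625 − 0.5·0.625) × 0.375 = 0.1172 in².
0.6 F_u A_nv = 61.24 kips; 0.6 F_y A_gv = 78.75 kips → shear rupture governs the shear term.
R_n = 61.24 + 1.0 × 65 × 0.1172 = 68.86 kips.
Design strength φR_n = 0.75 × 68.86 = 51.6 kips.

51.6 kips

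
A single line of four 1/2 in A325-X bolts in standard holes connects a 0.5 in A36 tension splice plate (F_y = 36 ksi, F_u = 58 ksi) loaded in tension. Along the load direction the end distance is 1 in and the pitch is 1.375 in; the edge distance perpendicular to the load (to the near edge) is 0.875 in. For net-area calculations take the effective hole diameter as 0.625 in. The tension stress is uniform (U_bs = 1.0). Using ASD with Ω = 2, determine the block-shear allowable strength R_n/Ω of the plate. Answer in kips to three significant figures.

Shear plane L_v = 1 + 3·1.375 = 5.125 in; A_gv = 5.125 × 0.5 = 2.562 in².
A_nv = (5.125 − 3.5·0.625) × 0.5 = 1.469 in².
A_nt = (0.875 − 0.5·0.625) × 0.5 = 0.2812 in².
0.6 F_u A_nv = 51.11 kips; 0.6 F_y A_gv = 55.35 kips → shear rupture governs the shear term.
R_n = 51.11 + 1.0 × 58 × 0.2812 = 67.42 kips.
Allowable strength R_n/Ω = 67.42 / 2 = 33.7 kips.

33.7 kips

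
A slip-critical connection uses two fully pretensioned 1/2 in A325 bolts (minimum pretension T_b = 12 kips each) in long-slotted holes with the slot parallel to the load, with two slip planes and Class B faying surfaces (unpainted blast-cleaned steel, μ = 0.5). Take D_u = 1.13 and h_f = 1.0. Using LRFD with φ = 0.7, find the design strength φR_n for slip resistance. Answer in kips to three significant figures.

19 kips

R_n = μ · D_u · h_f · T_b · n_s · n_b = 0.5 × 1.13 × 1.0 × 12 × 2 × 2 = 27.12 kips.
Design strength φR_n = 0.7 × 27.12 = 19 kips.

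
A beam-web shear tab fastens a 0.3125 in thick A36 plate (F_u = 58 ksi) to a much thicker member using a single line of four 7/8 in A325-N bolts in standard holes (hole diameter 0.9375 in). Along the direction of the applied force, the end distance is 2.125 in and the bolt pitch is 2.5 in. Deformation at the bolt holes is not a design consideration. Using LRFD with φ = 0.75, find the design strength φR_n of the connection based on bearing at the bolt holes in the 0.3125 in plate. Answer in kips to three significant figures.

Per bolt r_n = 1.5 l_c t F_u ≤ 3.0 d t F_u; upper limit = 3.0 × 0.875 × 0.3125 × 58 = 47.58 kips.
Edge bolt: l_c = 2.125 − 0.9375/2 = 1.656 in → 1.5 × 1.656 × 0.3125 × 58 = 45.03 → r_n = 45.03 kips.
Interior bolts: l_c = 2.5 − 0.9375 = 1.562 in → 1.5 × 1.562 × 0.3125 × 58 = 42.48 → r_n = 42.48 kips.
R_n = 1 × 45.03 + 3 × 42.48 = 172.5 kips.
Design strength φR_n = 0.75 × 172.5 = 129 kips.

129 kips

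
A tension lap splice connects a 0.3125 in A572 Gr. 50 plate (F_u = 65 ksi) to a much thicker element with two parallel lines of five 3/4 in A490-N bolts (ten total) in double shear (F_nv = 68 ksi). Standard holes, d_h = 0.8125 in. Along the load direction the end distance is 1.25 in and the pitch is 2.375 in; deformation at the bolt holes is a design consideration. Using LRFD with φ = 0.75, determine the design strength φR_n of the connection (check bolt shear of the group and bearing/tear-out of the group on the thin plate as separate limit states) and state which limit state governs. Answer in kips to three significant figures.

250 kips (bearing governs)

Bolt shear: A_b = π·0.75²/4 = 0.4418 in²; R_n = 68 × 0.4418 × 10 × 2 = 600.8 kips → 0.75 × 600.8 = 451 kips.
Bearing (1.2 l_c t F_u ≤ 2.4 d t F_u): upper limit = 2.4·0.75·0.3125·65 = 36.56 kips.
  Edge l_c = 1.25 − 0.8125/2 = 0.8438 → r_n = 20.57 kips; interior l_c = 2.375 − 0.8125 = 1.562 → r_n = 36.56 kips.
  R_n,bearing = 2·20.57 + 8·36.56 = 333.6 kips → 0.75 × 333.6 = 250 kips.
Bearing governs: 250 kips.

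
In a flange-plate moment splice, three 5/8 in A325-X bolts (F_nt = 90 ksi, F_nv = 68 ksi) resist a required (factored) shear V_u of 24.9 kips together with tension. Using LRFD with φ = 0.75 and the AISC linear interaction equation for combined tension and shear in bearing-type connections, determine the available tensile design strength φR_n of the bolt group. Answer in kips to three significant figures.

A_b = π·0.625²/4 = 0.3068 in²; f_rv = 24.9 / (3 × 0.3068) = 27.05 ksi.
F'_nt = 1.3 F_nt − (F_nt / φF_nv) f_rv = 1.3·90 − (90/(0.75·68))·27.05 = 69.26 ksi, capped at F_nt → F'_nt = 69.26 ksi.
R_n = F'_nt · A_b · n = 69.26 × 0.3068 × 3 = 63.74 kips.
Design strength φR_n = 0.75 × 63.74 = 47.8 kips.

47.8 kips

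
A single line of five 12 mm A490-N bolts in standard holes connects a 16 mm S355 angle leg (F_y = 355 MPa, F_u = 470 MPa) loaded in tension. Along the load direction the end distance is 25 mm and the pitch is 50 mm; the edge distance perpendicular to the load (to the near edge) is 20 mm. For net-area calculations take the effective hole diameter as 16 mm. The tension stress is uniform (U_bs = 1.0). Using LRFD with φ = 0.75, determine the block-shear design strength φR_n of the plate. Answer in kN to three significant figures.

Shear plane L_v = 25 + 4·50 = 225 mm; A_gv = 225 × 16 = 3600 mm².
A_nv = (225 − 4.5·16) × 16 = 2448 mm².
A_nt = (20 − 0.5·16) × 16 = 192 mm².
0.6 F_u A_nv = 690.3 kN; 0.6 F_y A_gv = 766.8 kN → shear rupture governs the shear term.
R_n = 690.3 + 1.0 × 470 × 192 / 1000 = 780.6 kN.
Design strength φR_n = 0.75 × 780.6 = 585 kN.

585 kN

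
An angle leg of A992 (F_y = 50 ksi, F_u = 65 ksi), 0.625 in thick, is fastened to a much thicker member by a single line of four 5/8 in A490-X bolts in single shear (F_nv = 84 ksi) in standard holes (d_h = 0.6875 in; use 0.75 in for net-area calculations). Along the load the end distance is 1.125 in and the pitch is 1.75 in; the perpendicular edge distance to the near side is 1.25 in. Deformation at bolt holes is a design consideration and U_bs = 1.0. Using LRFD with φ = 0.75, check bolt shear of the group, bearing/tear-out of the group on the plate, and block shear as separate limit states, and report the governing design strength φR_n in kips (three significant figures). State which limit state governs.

77.3 kips (bolt shear governs)

Bolt shear: A_b = π·0.625²/4 = 0.3068 in²; R_n = 84 × 0.3068 × 4 × 1 = 103.1 kips → 0.75 × 103.1 = 77.3 kips.
Bearing: edge l_c = 0.7812, r_n = 38.09 kips; interior l_c = 1.062, r_n = 51.8 kips; R_n = 38.09 + 3·51.8 = 193.5 kips → 145 kips.
Block shear: A_gv = 3.984, A_nv = 2.344, A_nt = 0.5469 in²; R_n = min(0.6F_uA_nv, 0.6F_yA_gv) + U_bs·F_u·A_nt = 127 kips → 95.2 kips.
Bolt shear governs: 77.3 kips.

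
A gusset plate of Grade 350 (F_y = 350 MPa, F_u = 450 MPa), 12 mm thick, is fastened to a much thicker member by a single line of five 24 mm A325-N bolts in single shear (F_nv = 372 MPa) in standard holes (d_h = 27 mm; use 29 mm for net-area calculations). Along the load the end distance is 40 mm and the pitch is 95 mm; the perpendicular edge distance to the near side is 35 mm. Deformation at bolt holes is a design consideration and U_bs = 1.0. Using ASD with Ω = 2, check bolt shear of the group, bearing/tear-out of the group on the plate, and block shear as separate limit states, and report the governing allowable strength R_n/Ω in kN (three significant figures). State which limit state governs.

421 kN (bolt shear governs)

Bolt shear: A_b = π·24²/4 = 452.4 mm²; R_n = 372 × 452.4 × 5 × 1 / 1000 = 841.4 kN → 841.4 / 2 = 421 kN.
Bearing: edge l_c = 26.5, r_n = 171.7 kN; interior l_c = 68, r_n = 311 kN; R_n = 171.7 + 4·311 = 1416 kN → 708 kN.
Block shear: A_gv = 5040, A_nv = 3474, A_nt = 246 mm²; R_n = min(0.6F_uA_nv, 0.6F_yA_gv) + U_bs·F_u·A_nt = 1049 kN → 524 kN.
Bolt shear governs: 421 kN.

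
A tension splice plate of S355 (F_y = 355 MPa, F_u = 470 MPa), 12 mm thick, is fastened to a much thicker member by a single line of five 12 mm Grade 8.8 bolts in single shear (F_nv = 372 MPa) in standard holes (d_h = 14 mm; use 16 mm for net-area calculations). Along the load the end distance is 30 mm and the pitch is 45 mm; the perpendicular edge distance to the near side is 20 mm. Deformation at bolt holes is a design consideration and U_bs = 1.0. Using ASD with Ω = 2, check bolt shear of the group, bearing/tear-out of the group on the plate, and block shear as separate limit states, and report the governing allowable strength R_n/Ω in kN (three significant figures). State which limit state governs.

Bolt shear: A_b = π·12²/4 = 113.1 mm²; R_n = 372 × 113.1 × 5 × 1 / 1000 = 210.4 kN → 210.4 / 2 = 105 kN.
Bearing: edge l_c = 23, r_n = 155.7 kN; interior l_c = 31, r_n = 162.4 kN; R_n = 155.7 + 4·162.4 = 805.4 kN → 403 kN.
Block shear: A_gv = 2520, A_nv = 1656, A_nt = 144 mm²; R_n = min(0.6F_uA_nv, 0.6F_yA_gv) + U_bs·F_u·A_nt = 534.7 kN → 267 kN.
Bolt shear governs: 105 kN.

105 kN (bolt shear governs)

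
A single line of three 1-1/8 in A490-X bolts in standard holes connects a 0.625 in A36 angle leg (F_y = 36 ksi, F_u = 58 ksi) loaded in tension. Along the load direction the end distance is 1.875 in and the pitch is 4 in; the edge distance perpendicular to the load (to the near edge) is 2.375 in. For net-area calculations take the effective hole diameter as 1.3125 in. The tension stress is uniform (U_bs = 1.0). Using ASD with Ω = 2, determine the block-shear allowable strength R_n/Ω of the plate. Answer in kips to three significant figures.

97.8 kips

Shear plane L_v = 1.875 + 2·4 = 9.875 in; A_gv = 9.875 × 0.625 = 6.172 in².
A_nv = (9.875 − 2.5·1.3125) × 0.625 = 4.121 in².
A_nt = (2.375 − 0.5·1.3125) × 0.625 = 1.074 in².
0.6 F_u A_nv = 143.4 kips; 0.6 F_y A_gv = 133.3 kips → shear yielding governs the shear term.
R_n = 133.3 + 1.0 × 58 × 1.074 = 195.6 kips.
Allowable strength R_n/Ω = 195.6 / 2 = 97.8 kips.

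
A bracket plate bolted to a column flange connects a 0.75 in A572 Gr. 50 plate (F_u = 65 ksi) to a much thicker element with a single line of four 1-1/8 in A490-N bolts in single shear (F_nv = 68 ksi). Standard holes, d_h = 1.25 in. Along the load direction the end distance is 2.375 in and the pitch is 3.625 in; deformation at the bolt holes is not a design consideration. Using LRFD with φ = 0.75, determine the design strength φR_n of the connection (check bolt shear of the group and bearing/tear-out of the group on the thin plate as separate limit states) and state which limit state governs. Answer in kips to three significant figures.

203 kips (bolt shear governs)

Bolt shear: A_b = π·1.125²/4 = 0.994 in²; R_n = 68 × 0.994 × 4 × 1 = 270.4 kips → 0.75 × 270.4 = 203 kips.
Bearing (1.5 l_c t F_u ≤ 3.0 d t F_u): upper limit = 3.0·1.125·0.75·65 = 164.5 kips.
  Edge l_c = 2.375 − 1.25/2 = 1.75 → r_n = 128 kips; interior l_c = 3.625 − 1.25 = 2.375 → r_n = 164.5 kips.
  R_n,bearing = 1·128 + 3·164.5 = 621.6 kips → 0.75 × 621.6 = 466 kips.
Bolt shear governs: 203 kips.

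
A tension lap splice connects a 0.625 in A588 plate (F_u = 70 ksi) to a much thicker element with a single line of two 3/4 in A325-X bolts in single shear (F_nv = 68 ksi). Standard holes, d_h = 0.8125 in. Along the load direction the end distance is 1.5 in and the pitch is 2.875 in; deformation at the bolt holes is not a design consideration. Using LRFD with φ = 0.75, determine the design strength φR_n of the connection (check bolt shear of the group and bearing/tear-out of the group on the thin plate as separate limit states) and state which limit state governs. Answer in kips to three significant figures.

Bolt shear: A_b = π·0.75²/4 = 0.4418 in²; R_n = 68 × 0.4418 × 2 × 1 = 60.08 kips → 0.75 × 60.08 = 45.1 kips.
Bearing (1.5 l_c t F_u ≤ 3.0 d t F_u): upper limit = 3.0·0.75·0.625·70 = 98.44 kips.
  Edge l_c = 1.5 − 0.8125/2 = 1.094 → r_n = 71.78 kips; interior l_c = 2.875 − 0.8125 = 2.062 → r_n = 98.44 kips.
  R_n,bearing = 1·71.78 + 1·98.44 = 170.2 kips → 0.75 × 170.2 = 128 kips.
Bolt shear governs: 45.1 kips.

45.1 kips (bolt shear governs)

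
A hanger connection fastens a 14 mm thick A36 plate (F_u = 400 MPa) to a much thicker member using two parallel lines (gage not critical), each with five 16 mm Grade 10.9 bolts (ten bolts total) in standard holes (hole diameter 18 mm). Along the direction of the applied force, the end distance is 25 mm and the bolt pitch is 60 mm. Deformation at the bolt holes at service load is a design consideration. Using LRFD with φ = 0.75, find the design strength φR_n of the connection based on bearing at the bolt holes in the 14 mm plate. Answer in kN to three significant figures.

1450 kN

Per bolt r_n = 1.2 l_c t F_u ≤ 2.4 d t F_u; upper limit = 2.4 × 16 × 14 × 400 / 1000 = 215 kN.
Edge bolt: l_c = 25 − 18/2 = 16 mm → 1.2 × 16 × 14 × 400 / 1000 = 107.5 → r_n = 107.5 kN.
Interior bolts: l_c = 60 − 18 = 42 mm → 1.2 × 42 × 14 × 400 / 1000 = 282.2 → r_n = 215 kN.
R_n = 2 × 107.5 + 8 × 215 = 1935 kN.
Design strength φR_n = 0.75 × 1935 = 1450 kN.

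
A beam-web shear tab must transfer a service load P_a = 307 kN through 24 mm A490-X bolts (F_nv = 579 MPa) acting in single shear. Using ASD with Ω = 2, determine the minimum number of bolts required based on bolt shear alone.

3 bolts

A_b = π·24²/4 = 452.4 mm².
Per-bolt allowable strength R_n/Ω = 579 × 452.4 × 1 / 1000 / 2 = 131 kN.
n ≥ 307 / 131 = 2.344 → use 3 bolts.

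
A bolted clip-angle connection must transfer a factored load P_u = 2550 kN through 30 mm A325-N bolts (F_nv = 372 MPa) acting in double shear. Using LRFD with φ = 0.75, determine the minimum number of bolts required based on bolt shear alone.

A_b = π·30²/4 = 706.9 mm².
Per-bolt design strength φR_n = 0.75 × 372 × 706.9 × 2 / 1000 = 394.4 kN.
n ≥ 2550 / 394.4 = 6.465 → use 7 bolts.

7 bolts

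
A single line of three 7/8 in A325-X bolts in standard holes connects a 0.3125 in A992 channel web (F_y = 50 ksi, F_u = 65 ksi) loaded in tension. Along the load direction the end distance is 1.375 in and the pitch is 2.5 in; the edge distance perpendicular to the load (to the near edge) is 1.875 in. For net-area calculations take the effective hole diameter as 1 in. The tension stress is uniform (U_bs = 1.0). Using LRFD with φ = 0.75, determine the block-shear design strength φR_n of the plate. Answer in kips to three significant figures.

56.4 kips

Shear plane L_v = 1.375 + 2·2.5 = 6.375 in; A_gv = 6.375 × 0.3125 = 1.992 in².
A_nv = (6.375 − 2.5·1) × 0.3125 = 1.211 in².
A_nt = (1.875 − 0.5·1) × 0.3125 = 0.4297 in².
0.6 F_u A_nv = 47.23 kips; 0.6 F_y A_gv = 59.77 kips → shear rupture governs the shear term.
R_n = 47.23 + 1.0 × 65 × 0.4297 = 75.16 kips.
Design strength φR_n = 0.75 × 75.16 = 56.4 kips.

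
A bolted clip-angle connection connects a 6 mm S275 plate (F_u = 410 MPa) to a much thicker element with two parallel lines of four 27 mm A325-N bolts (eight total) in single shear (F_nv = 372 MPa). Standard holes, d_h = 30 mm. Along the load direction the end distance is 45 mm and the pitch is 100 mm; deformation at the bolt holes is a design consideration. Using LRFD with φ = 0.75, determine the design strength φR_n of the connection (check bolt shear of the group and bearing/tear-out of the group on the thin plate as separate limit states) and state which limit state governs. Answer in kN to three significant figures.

Bolt shear: A_b = π·27²/4 = 572.6 mm²; R_n = 372 × 572.6 × 8 × 1 / 1000 = 1704 kN → 0.75 × 1704 = 1280 kN.
Bearing (1.2 l_c t F_u ≤ 2.4 d t F_u): upper limit = 2.4·27·6·410 / 1000 = 159.4 kN.
  Edge l_c = 45 − 30/2 = 30 → r_n = 88.56 kN; interior l_c = 100 − 30 = 70 → r_n = 159.4 kN.
  R_n,bearing = 2·88.56 + 6·159.4 = 1134 kN → 0.75 × 1134 = 850 kN.
Bearing governs: 850 kN.

850 kN (bearing governs)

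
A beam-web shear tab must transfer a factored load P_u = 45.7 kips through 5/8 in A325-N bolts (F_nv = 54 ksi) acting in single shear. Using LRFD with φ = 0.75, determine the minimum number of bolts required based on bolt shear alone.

A_b = π·0.625²/4 = 0.3068 in².
Per-bolt design strength φR_n = 0.75 × 54 × 0.3068 × 1 = 12.43 kips.
n ≥ 45.7 / 12.43 = 3.678 → use 4 bolts.

4 bolts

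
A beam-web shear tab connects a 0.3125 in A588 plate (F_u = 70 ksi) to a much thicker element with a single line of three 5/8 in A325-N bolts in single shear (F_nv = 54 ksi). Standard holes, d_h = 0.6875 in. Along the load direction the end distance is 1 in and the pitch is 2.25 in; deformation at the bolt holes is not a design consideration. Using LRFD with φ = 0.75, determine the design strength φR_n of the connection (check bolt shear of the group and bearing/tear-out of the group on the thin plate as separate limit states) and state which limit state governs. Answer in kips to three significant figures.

37.3 kips (bolt shear governs)

Bolt shear: A_b = π·0.625²/4 = 0.3068 in²; R_n = 54 × 0.3068 × 3 × 1 = 49.7 kips → 0.75 × 49.7 = 37.3 kips.
Bearing (1.5 l_c t F_u ≤ 3.0 d t F_u): upper limit = 3.0·0.625·0.3125·70 = 41.02 kips.
  Edge l_c = 1 − 0.6875/2 = 0.6562 → r_n = 21.53 kips; interior l_c = 2.25 − 0.6875 = 1.562 → r_n = 41.02 kips.
  R_n,bearing = 1·21.53 + 2·41.02 = 103.6 kips → 0.75 × 103.6 = 77.7 kips.
Bolt shear governs: 37.3 kips.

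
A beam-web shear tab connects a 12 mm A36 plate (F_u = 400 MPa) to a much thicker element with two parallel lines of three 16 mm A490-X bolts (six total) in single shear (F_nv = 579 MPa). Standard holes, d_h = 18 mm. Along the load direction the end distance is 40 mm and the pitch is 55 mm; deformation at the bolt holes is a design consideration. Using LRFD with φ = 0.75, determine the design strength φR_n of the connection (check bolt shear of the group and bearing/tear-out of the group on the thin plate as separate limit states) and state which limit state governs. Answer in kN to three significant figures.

Bolt shear: A_b = π·16²/4 = 201.1 mm²; R_n = 579 × 201.1 × 6 × 1 / 1000 = 698.5 kN → 0.75 × 698.5 = 524 kN.
Bearing (1.2 l_c t F_u ≤ 2.4 d t F_u): upper limit = 2.4·16·12·400 / 1000 = 184.3 kN.
  Edge l_c = 40 − 18/2 = 31 → r_n = 178.6 kN; interior l_c = 55 − 18 = 37 → r_n = 184.3 kN.
  R_n,bearing = 2·178.6 + 4·184.3 = 1094 kN → 0.75 × 1094 = 821 kN.
Bolt shear governs: 524 kN.

524 kN (bolt shear governs)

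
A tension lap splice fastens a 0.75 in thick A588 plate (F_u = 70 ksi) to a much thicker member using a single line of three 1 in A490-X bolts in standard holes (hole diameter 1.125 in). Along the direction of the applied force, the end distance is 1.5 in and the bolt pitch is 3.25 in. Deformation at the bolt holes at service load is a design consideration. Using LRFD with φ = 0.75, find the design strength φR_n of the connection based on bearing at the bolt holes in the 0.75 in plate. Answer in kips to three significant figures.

233 kips

Per bolt r_n = 1.2 l_c t F_u ≤ 2.4 d t F_u; upper limit = 2.4 × 1 × 0.75 × 70 = 126 kips.
Edge bolt: l_c = 1.5 − 1.125/2 = 0.9375 in → 1.2 × 0.9375 × 0.75 × 70 = 59.06 → r_n = 59.06 kips.
Interior bolts: l_c = 3.25 − 1.125 = 2.125 in → 1.2 × 2.125 × 0.75 × 70 = 133.9 → r_n = 126 kips.
R_n = 1 × 59.06 + 2 × 126 = 311.1 kips.
Design strength φR_n = 0.75 × 311.1 = 233 kips.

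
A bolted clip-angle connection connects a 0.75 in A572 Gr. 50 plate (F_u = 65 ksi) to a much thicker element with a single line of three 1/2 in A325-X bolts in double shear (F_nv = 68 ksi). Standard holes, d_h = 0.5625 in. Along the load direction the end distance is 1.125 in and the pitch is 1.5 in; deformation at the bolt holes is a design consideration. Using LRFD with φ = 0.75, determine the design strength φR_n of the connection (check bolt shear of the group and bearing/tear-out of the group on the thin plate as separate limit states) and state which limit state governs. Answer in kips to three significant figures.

Bolt shear: A_b = π·0.5²/4 = 0.1963 in²; R_n = 68 × 0.1963 × 3 × 2 = 80.11 kips → 0.75 × 80.11 = 60.1 kips.
Bearing (1.2 l_c t F_u ≤ 2.4 d t F_u): upper limit = 2.4·0.5·0.75·65 = 58.5 kips.
  Edge l_c = 1.125 − 0.5625/2 = 0.8438 → r_n = 49.36 kips; interior l_c = 1.5 − 0.5625 = 0.9375 → r_n = 54.84 kips.
  R_n,bearing = 1·49.36 + 2·54.84 = 159 kips → 0.75 × 159 = 119 kips.
Bolt shear governs: 60.1 kips.

60.1 kips (bolt shear governs)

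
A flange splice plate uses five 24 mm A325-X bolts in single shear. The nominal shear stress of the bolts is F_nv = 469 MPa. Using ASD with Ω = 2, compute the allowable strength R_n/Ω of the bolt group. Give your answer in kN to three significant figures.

A_b = π × 24² / 4 = 452.4 mm².
R_n = F_nv · A_b · n · n_s = 469 × 452.4 × 5 × 1 / 1000 = 1061 kN.
Allowable strength R_n/Ω = 1061 / 2 = 530 kN.

530 kN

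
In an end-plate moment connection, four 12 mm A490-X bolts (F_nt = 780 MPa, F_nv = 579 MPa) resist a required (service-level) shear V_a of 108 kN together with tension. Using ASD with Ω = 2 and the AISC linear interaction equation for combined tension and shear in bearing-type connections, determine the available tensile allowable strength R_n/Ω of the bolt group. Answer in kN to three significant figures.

83.9 kN

A_b = π·12²/4 = 113.1 mm²; f_rv = 108 × 1000 / (4 × 113.1) = 238.7 MPa.
F'_nt = 1.3 F_nt − (Ω F_nt / F_nv) f_rv = 1.3·780 − (2·780/579)·238.7 = 370.8 MPa, capped at F_nt → F'_nt = 370.8 MPa.
R_n = F'_nt · A_b · n = 370.8 × 113.1 × 4 / 1000 = 167.7 kN.
Allowable strength R_n/Ω = 167.7 / 2 = 83.9 kN.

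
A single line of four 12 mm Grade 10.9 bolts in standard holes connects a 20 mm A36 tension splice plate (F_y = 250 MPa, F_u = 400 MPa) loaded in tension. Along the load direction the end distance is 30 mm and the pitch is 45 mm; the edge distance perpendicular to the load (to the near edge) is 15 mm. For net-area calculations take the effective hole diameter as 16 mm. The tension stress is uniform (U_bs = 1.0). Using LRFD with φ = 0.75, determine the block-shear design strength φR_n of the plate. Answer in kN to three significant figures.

413 kN

Shear plane L_v = 30 + 3·45 = 165 mm; A_gv = 165 × 20 = 3300 mm².
A_nv = (165 − 3.5·16) × 20 = 2180 mm².
A_nt = (15 − 0.5·16) × 20 = 140 mm².
0.6 F_u A_nv = 523.2 kN; 0.6 F_y A_gv = 495 kN → shear yielding governs the shear term.
R_n = 495 + 1.0 × 400 × 140 / 1000 = 551 kN.
Design strength φR_n = 0.75 × 551 = 413 kN.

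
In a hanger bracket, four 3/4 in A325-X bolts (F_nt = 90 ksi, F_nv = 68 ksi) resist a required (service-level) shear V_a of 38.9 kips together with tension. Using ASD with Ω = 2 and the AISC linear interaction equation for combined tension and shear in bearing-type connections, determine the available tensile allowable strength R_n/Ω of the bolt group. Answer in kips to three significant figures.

A_b = π·0.75²/4 = 0.4418 in²; f_rv = 38.9 / (4 × 0.4418) = 22.01 ksi.
F'_nt = 1.3 F_nt − (Ω F_nt / F_nv) f_rv = 1.3·90 − (2·90/68)·22.01 = 58.73 ksi, capped at F_nt → F'_nt = 58.73 ksi.
R_n = F'_nt · A_b · n = 58.73 × 0.4418 × 4 = 103.8 kips.
Allowable strength R_n/Ω = 103.8 / 2 = 51.9 kips.

51.9 kips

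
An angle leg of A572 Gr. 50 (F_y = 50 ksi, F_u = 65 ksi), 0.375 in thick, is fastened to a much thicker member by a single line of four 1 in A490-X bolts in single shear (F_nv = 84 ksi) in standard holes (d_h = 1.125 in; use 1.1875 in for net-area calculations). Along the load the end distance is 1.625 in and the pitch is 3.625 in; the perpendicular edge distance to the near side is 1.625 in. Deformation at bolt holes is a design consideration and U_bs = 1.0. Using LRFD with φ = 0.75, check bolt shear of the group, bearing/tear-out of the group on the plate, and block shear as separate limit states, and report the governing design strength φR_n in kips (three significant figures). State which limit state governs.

Bolt shear: A_b = π·1²/4 = 0.7854 in²; R_n = 84 × 0.7854 × 4 × 1 = 263.9 kips → 0.75 × 263.9 = 198 kips.
Bearing: edge l_c = 1.062, r_n = 31.08 kips; interior l_c = 2.5, r_n = 58.5 kips; R_n = 31.08 + 3·58.5 = 206.6 kips → 155 kips.
Block shear: A_gv = 4.688, A_nv = 3.129, A_nt = 0.3867 in²; R_n = min(0.6F_uA_nv, 0.6F_yA_gv) + U_bs·F_u·A_nt = 147.2 kips → 110 kips.
Block shear governs: 110 kips.

110 kips (block shear governs)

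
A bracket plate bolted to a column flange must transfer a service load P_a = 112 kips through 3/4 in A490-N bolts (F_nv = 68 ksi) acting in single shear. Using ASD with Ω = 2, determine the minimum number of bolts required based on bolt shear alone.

8 bolts

A_b = π·0.75²/4 = 0.4418 in².
Per-bolt allowable strength R_n/Ω = 68 × 0.4418 × 1 / 2 = 15.02 kips.
n ≥ 112 / 15.02 = 7.456 → use 8 bolts.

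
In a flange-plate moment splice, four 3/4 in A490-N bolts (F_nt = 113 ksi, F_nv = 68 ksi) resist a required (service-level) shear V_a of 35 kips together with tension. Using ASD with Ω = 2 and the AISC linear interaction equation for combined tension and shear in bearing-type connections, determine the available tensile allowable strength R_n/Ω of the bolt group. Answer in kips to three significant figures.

A_b = π·0.75²/4 = 0.4418 in²; f_rv = 35 / (4 × 0.4418) = 19.81 ksi.
F'_nt = 1.3 F_nt − (Ω F_nt / F_nv) f_rv = 1.3·113 − (2·113/68)·19.81 = 81.07 ksi, capped at F_nt → F'_nt = 81.07 ksi.
R_n = F'_nt · A_b · n = 81.07 × 0.4418 × 4 = 143.3 kips.
Allowable strength R_n/Ω = 143.3 / 2 = 71.6 kips.

71.6 kips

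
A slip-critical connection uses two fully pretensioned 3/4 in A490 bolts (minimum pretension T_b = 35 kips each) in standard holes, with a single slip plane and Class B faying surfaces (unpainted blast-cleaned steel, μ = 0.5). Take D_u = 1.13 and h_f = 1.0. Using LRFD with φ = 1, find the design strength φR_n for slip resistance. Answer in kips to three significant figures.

39.5 kips

R_n = μ · D_u · h_f · T_b · n_s · n_b = 0.5 × 1.13 × 1.0 × 35 × 1 × 2 = 39.55 kips.
Design strength φR_n = 1 × 39.55 = 39.5 kips.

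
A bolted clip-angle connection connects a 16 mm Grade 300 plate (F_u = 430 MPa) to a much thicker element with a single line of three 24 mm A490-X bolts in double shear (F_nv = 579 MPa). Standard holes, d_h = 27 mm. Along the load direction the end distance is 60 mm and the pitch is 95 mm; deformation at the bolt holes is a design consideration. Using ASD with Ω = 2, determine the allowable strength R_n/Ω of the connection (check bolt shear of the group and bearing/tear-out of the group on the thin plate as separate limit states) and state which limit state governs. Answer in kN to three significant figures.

588 kN (bearing governs)

Bolt shear: A_b = π·24²/4 = 452.4 mm²; R_n = 579 × 452.4 × 3 × 2 / 1000 = 1572 kN → 1572 / 2 = 786 kN.
Bearing (1.2 l_c t F_u ≤ 2.4 d t F_u): upper limit = 2.4·24·16·430 / 1000 = 396.3 kN.
  Edge l_c = 60 − 27/2 = 46.5 → r_n = 383.9 kN; interior l_c = 95 − 27 = 68 → r_n = 396.3 kN.
  R_n,bearing = 1·383.9 + 2·396.3 = 1176 kN → 1176 / 2 = 588 kN.
Bearing governs: 588 kN.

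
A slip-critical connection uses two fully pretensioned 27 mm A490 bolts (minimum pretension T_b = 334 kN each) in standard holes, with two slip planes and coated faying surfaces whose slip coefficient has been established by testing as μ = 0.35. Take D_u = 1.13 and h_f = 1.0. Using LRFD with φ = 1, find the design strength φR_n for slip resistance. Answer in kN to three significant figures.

528 kN

R_n = μ · D_u · h_f · T_b · n_s · n_b = 0.35 × 1.13 × 1.0 × 334 × 2 × 2 = 528.4 kN.
Design strength φR_n = 1 × 528.4 = 528 kN.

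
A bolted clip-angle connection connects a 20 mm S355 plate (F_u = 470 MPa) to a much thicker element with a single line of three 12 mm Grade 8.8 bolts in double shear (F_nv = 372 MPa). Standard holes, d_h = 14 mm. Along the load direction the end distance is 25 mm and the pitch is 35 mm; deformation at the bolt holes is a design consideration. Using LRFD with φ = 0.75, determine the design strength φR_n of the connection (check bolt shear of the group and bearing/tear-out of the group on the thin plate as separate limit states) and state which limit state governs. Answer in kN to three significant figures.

Bolt shear: A_b = π·12²/4 = 113.1 mm²; R_n = 372 × 113.1 × 3 × 2 / 1000 = 252.4 kN → 0.75 × 252.4 = 189 kN.
Bearing (1.2 l_c t F_u ≤ 2.4 d t F_u): upper limit = 2.4·12·20·470 / 1000 = 270.7 kN.
  Edge l_c = 25 − 14/2 = 18 → r_n = 203 kN; interior l_c = 35 − 14 = 21 → r_n = 236.9 kN.
  R_n,bearing = 1·203 + 2·236.9 = 676.8 kN → 0.75 × 676.8 = 508 kN.
Bolt shear governs: 189 kN.

189 kN (bolt shear governs)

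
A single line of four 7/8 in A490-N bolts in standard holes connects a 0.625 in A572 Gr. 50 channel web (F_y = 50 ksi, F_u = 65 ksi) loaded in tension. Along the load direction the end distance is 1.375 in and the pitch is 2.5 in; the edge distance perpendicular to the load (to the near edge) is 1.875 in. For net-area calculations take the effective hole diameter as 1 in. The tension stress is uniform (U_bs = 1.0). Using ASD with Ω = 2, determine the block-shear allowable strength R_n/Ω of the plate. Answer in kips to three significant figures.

93.4 kips

Shear plane L_v = 1.375 + 3·2.5 = 8.875 in; A_gv = 8.875 × 0.625 = 5.547 in².
A_nv = (8.875 − 3.5·1) × 0.625 = 3.359 in².
A_nt = (1.875 − 0.5·1) × 0.625 = 0.8594 in².
0.6 F_u A_nv = 131 kips; 0.6 F_y A_gv = 166.4 kips → shear rupture governs the shear term.
R_n = 131 + 1.0 × 65 × 0.8594 = 186.9 kips.
Allowable strength R_n/Ω = 186.9 / 2 = 93.4 kips.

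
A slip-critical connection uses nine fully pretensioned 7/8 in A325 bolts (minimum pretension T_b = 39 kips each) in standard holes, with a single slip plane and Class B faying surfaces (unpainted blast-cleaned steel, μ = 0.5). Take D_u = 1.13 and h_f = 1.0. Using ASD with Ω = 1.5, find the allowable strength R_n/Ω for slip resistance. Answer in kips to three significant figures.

R_n = μ · D_u · h_f · T_b · n_s · n_b = 0.5 × 1.13 × 1.0 × 39 × 1 × 9 = 198.3 kips.
Allowable strength R_n/Ω = 198.3 / 1.5 = 132 kips.

132 kips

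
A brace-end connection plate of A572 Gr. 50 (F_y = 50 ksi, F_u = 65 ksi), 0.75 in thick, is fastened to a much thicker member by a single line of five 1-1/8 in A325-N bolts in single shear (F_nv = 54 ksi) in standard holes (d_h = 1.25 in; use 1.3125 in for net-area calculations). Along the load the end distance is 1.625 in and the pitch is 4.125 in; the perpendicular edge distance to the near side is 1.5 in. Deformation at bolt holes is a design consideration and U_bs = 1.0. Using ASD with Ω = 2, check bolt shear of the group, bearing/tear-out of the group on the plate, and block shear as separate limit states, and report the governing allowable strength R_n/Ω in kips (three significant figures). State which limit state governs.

Bolt shear: A_b = π·1.125²/4 = 0.994 in²; R_n = 54 × 0.994 × 5 × 1 = 268.4 kips → 268.4 / 2 = 134 kips.
Bearing: edge l_c = 1, r_n = 58.5 kips; interior l_c = 2.875, r_n = 131.6 kips; R_n = 58.5 + 4·131.6 = 585 kips → 292 kips.
Block shear: A_gv = 13.59, A_nv = 9.164, A_nt = 0.6328 in²; R_n = min(0.6F_uA_nv, 0.6F_yA_gv) + U_bs·F_u·A_nt = 398.5 kips → 199 kips.
Bolt shear governs: 134 kips.

134 kips (bolt shear governs)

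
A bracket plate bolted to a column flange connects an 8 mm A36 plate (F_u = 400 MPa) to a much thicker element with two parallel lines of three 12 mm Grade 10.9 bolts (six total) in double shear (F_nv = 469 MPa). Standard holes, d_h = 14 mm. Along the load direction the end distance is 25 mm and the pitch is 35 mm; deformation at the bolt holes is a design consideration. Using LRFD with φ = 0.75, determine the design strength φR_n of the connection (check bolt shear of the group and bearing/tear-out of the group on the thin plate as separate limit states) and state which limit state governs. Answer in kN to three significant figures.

Bolt shear: A_b = π·12²/4 = 113.1 mm²; R_n = 469 × 113.1 × 6 × 2 / 1000 = 636.5 kN → 0.75 × 636.5 = 477 kN.
Bearing (1.2 l_c t F_u ≤ 2.4 d t F_u): upper limit = 2.4·12·8·400 / 1000 = 92.16 kN.
  Edge l_c = 25 − 14/2 = 18 → r_n = 69.12 kN; interior l_c = 35 − 14 = 21 → r_n = 80.64 kN.
  R_n,bearing = 2·69.12 + 4·80.64 = 460.8 kN → 0.75 × 460.8 = 346 kN.
Bearing governs: 346 kN.

346 kN (bearing governs)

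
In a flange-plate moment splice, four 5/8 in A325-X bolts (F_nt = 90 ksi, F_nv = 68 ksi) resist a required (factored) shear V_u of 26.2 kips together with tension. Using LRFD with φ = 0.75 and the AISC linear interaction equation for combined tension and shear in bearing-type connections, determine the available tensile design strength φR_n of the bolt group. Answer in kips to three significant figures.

A_b = π·0.625²/4 = 0.3068 in²; f_rv = 26.2 / (4 × 0.3068) = 21.35 ksi.
F'_nt = 1.3 F_nt − (F_nt / φF_nv) f_rv = 1.3·90 − (90/(0.75·68))·21.35 = 79.32 ksi, capped at F_nt → F'_nt = 79.32 ksi.
R_n = F'_nt · A_b · n = 79.32 × 0.3068 × 4 = 97.35 kips.
Design strength φR_n = 0.75 × 97.35 = 73 kips.

73 kips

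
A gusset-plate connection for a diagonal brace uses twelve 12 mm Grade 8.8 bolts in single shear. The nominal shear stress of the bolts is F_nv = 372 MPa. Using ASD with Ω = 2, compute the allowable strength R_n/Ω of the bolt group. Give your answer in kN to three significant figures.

252 kN

A_b = π × 12² / 4 = 113.1 mm².
R_n = F_nv · A_b · n · n_s = 372 × 113.1 × 12 × 1 / 1000 = 504.9 kN.
Allowable strength R_n/Ω = 504.9 / 2 = 252 kN.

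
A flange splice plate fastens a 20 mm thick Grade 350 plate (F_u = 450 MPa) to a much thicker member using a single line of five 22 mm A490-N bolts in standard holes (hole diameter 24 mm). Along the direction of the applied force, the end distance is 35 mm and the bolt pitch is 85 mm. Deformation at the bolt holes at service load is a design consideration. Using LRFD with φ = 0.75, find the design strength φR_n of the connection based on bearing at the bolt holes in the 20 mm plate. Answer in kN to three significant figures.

1610 kN

Per bolt r_n = 1.2 l_c t F_u ≤ 2.4 d t F_u; upper limit = 2.4 × 22 × 20 × 450 / 1000 = 475.2 kN.
Edge bolt: l_c = 35 − 24/2 = 23 mm → 1.2 × 23 × 20 × 450 / 1000 = 248.4 → r_n = 248.4 kN.
Interior bolts: l_c = 85 − 24 = 61 mm → 1.2 × 61 × 20 × 450 / 1000 = 658.8 → r_n = 475.2 kN.
R_n = 1 × 248.4 + 4 × 475.2 = 2149 kN.
Design strength φR_n = 0.75 × 2149 = 1610 kN.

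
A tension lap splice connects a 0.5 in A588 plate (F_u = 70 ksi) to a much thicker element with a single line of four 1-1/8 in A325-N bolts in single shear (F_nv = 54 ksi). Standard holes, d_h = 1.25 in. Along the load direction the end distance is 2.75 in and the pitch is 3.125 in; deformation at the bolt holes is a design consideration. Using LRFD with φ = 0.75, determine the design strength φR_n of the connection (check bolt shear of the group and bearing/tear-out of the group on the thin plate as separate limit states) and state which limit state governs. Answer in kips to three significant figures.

Bolt shear: A_b = π·1.125²/4 = 0.994 in²; R_n = 54 × 0.994 × 4 × 1 = 214.7 kips → 0.75 × 214.7 = 161 kips.
Bearing (1.2 l_c t F_u ≤ 2.4 d t F_u): upper limit = 2.4·1.125·0.5·70 = 94.5 kips.
  Edge l_c = 2.75 − 1.25/2 = 2.125 → r_n = 89.25 kips; interior l_c = 3.125 − 1.25 = 1.875 → r_n = 78.75 kips.
  R_n,bearing = 1·89.25 + 3·78.75 = 325.5 kips → 0.75 × 325.5 = 244 kips.
Bolt shear governs: 161 kips.

161 kips (bolt shear governs)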